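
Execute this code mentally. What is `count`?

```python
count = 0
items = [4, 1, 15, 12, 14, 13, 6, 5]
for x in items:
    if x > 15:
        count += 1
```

Let's trace through this code step by step.

Initialize: count = 0
Initialize: items = [4, 1, 15, 12, 14, 13, 6, 5]
Entering loop: for x in items:

After execution: count = 0
0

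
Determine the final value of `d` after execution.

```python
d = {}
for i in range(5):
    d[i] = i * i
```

Let's trace through this code step by step.

Initialize: d = {}
Entering loop: for i in range(5):

After execution: d = {0: 0, 1: 1, 2: 4, 3: 9, 4: 16}
{0: 0, 1: 1, 2: 4, 3: 9, 4: 16}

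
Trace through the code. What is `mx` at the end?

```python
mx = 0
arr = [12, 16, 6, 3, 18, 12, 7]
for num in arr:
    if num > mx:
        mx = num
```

Let's trace through this code step by step.

Initialize: mx = 0
Initialize: arr = [12, 16, 6, 3, 18, 12, 7]
Entering loop: for num in arr:

After execution: mx = 18
18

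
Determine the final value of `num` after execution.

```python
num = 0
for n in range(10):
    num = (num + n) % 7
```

Let's trace through this code step by step.

Initialize: num = 0
Entering loop: for n in range(10):

After execution: num = 3
3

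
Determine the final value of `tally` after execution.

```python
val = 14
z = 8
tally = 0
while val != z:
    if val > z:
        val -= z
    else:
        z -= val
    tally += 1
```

Let's trace through this code step by step.

Initialize: val = 14
Initialize: z = 8
Initialize: tally = 0
Entering loop: while val != z:

After execution: tally = 4
4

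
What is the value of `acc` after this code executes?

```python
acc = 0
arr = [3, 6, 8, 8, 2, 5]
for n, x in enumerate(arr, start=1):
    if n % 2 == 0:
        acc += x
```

Let's trace through this code step by step.

Initialize: acc = 0
Initialize: arr = [3, 6, 8, 8, 2, 5]
Entering loop: for n, x in enumerate(arr, start=1):

After execution: acc = 19
19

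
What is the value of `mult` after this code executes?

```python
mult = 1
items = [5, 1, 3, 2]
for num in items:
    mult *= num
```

Let's trace through this code step by step.

Initialize: mult = 1
Initialize: items = [5, 1, 3, 2]
Entering loop: for num in items:

After execution: mult = 30
30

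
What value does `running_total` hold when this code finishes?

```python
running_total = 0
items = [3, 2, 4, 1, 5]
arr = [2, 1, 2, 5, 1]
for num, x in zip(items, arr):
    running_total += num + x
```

Let's trace through this code step by step.

Initialize: running_total = 0
Initialize: items = [3, 2, 4, 1, 5]
Initialize: arr = [2, 1, 2, 5, 1]
Entering loop: for num, x in zip(items, arr):

After execution: running_total = 26
26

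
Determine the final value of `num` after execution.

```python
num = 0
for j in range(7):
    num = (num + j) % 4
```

Let's trace through this code step by step.

Initialize: num = 0
Entering loop: for j in range(7):

After execution: num = 1
1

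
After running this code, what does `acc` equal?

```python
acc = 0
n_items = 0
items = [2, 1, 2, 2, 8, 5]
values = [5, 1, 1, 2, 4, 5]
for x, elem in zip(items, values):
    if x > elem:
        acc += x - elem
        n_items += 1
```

Let's trace through this code step by step.

Initialize: acc = 0
Initialize: n_items = 0
Initialize: items = [2, 1, 2, 2, 8, 5]
Initialize: values = [5, 1, 1, 2, 4, 5]
Entering loop: for x, elem in zip(items, values):

After execution: acc = 5
5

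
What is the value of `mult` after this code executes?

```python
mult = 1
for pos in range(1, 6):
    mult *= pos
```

Let's trace through this code step by step.

Initialize: mult = 1
Entering loop: for pos in range(1, 6):

After execution: mult = 120
120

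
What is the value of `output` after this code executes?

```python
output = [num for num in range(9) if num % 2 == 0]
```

Let's trace through this code step by step.

Initialize: output = [num for num in range(9) if num % 2 == 0]

After execution: output = [0, 2, 4, 6, 8]
[0, 2, 4, 6, 8]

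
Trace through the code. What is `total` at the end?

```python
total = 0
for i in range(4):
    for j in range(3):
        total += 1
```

Let's trace through this code step by step.

Initialize: total = 0
Entering loop: for i in range(4):

After execution: total = 12
12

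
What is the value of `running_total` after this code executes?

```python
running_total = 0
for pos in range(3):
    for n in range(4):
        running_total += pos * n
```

Let's trace through this code step by step.

Initialize: running_total = 0
Entering loop: for pos in range(3):

After execution: running_total = 18
18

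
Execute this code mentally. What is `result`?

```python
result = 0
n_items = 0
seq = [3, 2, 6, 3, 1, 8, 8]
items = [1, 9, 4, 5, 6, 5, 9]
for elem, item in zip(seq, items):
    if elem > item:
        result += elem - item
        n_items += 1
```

Let's trace through this code step by step.

Initialize: result = 0
Initialize: n_items = 0
Initialize: seq = [3, 2, 6, 3, 1, 8, 8]
Initialize: items = [1, 9, 4, 5, 6, 5, 9]
Entering loop: for elem, item in zip(seq, items):

After execution: result = 7
7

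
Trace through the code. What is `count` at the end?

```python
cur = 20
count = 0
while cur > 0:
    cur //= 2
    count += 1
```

Let's trace through this code step by step.

Initialize: cur = 20
Initialize: count = 0
Entering loop: while cur > 0:

After execution: count = 5
5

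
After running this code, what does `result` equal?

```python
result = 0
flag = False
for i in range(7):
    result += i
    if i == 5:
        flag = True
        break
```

Let's trace through this code step by step.

Initialize: result = 0
Initialize: flag = False
Entering loop: for i in range(7):

After execution: result = 15
15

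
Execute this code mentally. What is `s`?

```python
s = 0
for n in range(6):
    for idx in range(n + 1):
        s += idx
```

Let's trace through this code step by step.

Initialize: s = 0
Entering loop: for n in range(6):

After execution: s = 35
35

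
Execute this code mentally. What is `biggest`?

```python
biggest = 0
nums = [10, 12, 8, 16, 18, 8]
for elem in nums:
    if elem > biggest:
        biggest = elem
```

Let's trace through this code step by step.

Initialize: biggest = 0
Initialize: nums = [10, 12, 8, 16, 18, 8]
Entering loop: for elem in nums:

After execution: biggest = 18
18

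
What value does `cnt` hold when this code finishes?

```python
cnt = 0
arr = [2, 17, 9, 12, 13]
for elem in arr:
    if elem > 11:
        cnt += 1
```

Let's trace through this code step by step.

Initialize: cnt = 0
Initialize: arr = [2, 17, 9, 12, 13]
Entering loop: for elem in arr:

After execution: cnt = 3
3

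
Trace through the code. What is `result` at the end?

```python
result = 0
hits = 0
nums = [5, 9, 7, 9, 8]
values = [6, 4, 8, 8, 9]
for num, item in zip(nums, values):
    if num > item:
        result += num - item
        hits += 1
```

Let's trace through this code step by step.

Initialize: result = 0
Initialize: hits = 0
Initialize: nums = [5, 9, 7, 9, 8]
Initialize: values = [6, 4, 8, 8, 9]
Entering loop: for num, item in zip(nums, values):

After execution: result = 6
6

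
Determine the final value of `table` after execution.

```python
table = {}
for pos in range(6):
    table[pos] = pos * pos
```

Let's trace through this code step by step.

Initialize: table = {}
Entering loop: for pos in range(6):

After execution: table = {0: 0, 1: 1, 2: 4, 3: 9, 4: 16, 5: 25}
{0: 0, 1: 1, 2: 4, 3: 9, 4: 16, 5: 25}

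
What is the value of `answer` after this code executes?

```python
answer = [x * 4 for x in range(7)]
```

Let's trace through this code step by step.

Initialize: answer = [x * 4 for x in range(7)]

After execution: answer = [0, 4, 8, 12, 16, 20, 24]
[0, 4, 8, 12, 16, 20, 24]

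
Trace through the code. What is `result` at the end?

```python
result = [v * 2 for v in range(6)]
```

Let's trace through this code step by step.

Initialize: result = [v * 2 for v in range(6)]

After execution: result = [0, 2, 4, 6, 8, 10]
[0, 2, 4, 6, 8, 10]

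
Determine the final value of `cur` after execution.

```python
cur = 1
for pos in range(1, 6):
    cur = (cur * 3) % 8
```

Let's trace through this code step by step.

Initialize: cur = 1
Entering loop: for pos in range(1, 6):

After execution: cur = 3
3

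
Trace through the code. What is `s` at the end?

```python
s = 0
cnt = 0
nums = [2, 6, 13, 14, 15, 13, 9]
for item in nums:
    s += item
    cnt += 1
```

Let's trace through this code step by step.

Initialize: s = 0
Initialize: cnt = 0
Initialize: nums = [2, 6, 13, 14, 15, 13, 9]
Entering loop: for item in nums:

After execution: s = 72
72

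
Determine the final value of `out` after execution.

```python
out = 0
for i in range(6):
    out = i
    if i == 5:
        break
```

Let's trace through this code step by step.

Initialize: out = 0
Entering loop: for i in range(6):

After execution: out = 5
5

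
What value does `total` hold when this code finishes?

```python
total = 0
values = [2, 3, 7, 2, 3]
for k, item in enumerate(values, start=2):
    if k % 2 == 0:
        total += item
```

Let's trace through this code step by step.

Initialize: total = 0
Initialize: values = [2, 3, 7, 2, 3]
Entering loop: for k, item in enumerate(values, start=2):

After execution: total = 12
12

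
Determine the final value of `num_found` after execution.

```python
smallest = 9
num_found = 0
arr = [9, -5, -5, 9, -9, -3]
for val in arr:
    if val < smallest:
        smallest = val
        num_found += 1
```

Let's trace through this code step by step.

Initialize: smallest = 9
Initialize: num_found = 0
Initialize: arr = [9, -5, -5, 9, -9, -3]
Entering loop: for val in arr:

After execution: num_found = 2
2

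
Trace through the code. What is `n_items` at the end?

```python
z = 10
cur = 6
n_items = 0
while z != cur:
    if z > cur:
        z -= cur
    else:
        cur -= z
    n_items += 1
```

Let's trace through this code step by step.

Initialize: z = 10
Initialize: cur = 6
Initialize: n_items = 0
Entering loop: while z != cur:

After execution: n_items = 3
3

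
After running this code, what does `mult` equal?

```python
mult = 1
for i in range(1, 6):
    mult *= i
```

Let's trace through this code step by step.

Initialize: mult = 1
Entering loop: for i in range(1, 6):

After execution: mult = 120
120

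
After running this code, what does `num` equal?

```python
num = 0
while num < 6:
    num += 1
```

Let's trace through this code step by step.

Initialize: num = 0
Entering loop: while num < 6:

After execution: num = 6
6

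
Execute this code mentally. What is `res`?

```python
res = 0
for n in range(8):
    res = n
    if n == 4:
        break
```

Let's trace through this code step by step.

Initialize: res = 0
Entering loop: for n in range(8):

After execution: res = 4
4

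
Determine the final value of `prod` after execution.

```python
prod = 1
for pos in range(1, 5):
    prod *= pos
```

Let's trace through this code step by step.

Initialize: prod = 1
Entering loop: for pos in range(1, 5):

After execution: prod = 24
24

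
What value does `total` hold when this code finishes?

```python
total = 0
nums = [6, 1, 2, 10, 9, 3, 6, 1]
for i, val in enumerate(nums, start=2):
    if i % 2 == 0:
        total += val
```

Let's trace through this code step by step.

Initialize: total = 0
Initialize: nums = [6, 1, 2, 10, 9, 3, 6, 1]
Entering loop: for i, val in enumerate(nums, start=2):

After execution: total = 23
23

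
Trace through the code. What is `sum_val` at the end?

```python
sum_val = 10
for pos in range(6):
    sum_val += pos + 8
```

Let's trace through this code step by step.

Initialize: sum_val = 10
Entering loop: for pos in range(6):

After execution: sum_val = 73
73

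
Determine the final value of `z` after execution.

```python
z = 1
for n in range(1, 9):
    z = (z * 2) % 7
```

Let's trace through this code step by step.

Initialize: z = 1
Entering loop: for n in range(1, 9):

After execution: z = 4
4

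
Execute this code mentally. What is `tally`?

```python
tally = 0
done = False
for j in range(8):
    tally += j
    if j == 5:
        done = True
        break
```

Let's trace through this code step by step.

Initialize: tally = 0
Initialize: done = False
Entering loop: for j in range(8):

After execution: tally = 15
15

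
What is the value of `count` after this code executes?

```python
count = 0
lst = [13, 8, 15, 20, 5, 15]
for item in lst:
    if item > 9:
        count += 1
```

Let's trace through this code step by step.

Initialize: count = 0
Initialize: lst = [13, 8, 15, 20, 5, 15]
Entering loop: for item in lst:

After execution: count = 4
4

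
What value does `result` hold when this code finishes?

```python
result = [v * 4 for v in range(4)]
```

Let's trace through this code step by step.

Initialize: result = [v * 4 for v in range(4)]

After execution: result = [0, 4, 8, 12]
[0, 4, 8, 12]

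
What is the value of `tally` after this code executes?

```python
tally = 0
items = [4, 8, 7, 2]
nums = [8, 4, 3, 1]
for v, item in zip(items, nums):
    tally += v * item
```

Let's trace through this code step by step.

Initialize: tally = 0
Initialize: items = [4, 8, 7, 2]
Initialize: nums = [8, 4, 3, 1]
Entering loop: for v, item in zip(items, nums):

After execution: tally = 87
87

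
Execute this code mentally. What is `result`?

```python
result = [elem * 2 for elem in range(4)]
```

Let's trace through this code step by step.

Initialize: result = [elem * 2 for elem in range(4)]

After execution: result = [0, 2, 4, 6]
[0, 2, 4, 6]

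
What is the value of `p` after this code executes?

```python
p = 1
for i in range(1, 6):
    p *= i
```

Let's trace through this code step by step.

Initialize: p = 1
Entering loop: for i in range(1, 6):

After execution: p = 120
120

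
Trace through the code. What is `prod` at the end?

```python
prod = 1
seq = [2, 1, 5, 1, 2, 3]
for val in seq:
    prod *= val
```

Let's trace through this code step by step.

Initialize: prod = 1
Initialize: seq = [2, 1, 5, 1, 2, 3]
Entering loop: for val in seq:

After execution: prod = 60
60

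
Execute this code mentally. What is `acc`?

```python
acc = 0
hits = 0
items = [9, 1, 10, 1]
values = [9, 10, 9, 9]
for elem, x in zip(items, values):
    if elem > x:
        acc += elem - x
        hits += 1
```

Let's trace through this code step by step.

Initialize: acc = 0
Initialize: hits = 0
Initialize: items = [9, 1, 10, 1]
Initialize: values = [9, 10, 9, 9]
Entering loop: for elem, x in zip(items, values):

After execution: acc = 1
1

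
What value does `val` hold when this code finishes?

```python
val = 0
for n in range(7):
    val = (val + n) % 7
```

Let's trace through this code step by step.

Initialize: val = 0
Entering loop: for n in range(7):

After execution: val = 0
0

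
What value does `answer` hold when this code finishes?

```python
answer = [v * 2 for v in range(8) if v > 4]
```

Let's trace through this code step by step.

Initialize: answer = [v * 2 for v in range(8) if v > 4]

After execution: answer = [10, 12, 14]
[10, 12, 14]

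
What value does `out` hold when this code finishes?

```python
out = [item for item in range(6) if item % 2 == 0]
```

Let's trace through this code step by step.

Initialize: out = [item for item in range(6) if item % 2 == 0]

After execution: out = [0, 2, 4]
[0, 2, 4]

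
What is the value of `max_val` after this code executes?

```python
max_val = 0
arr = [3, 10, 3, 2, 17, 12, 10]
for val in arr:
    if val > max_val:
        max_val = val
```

Let's trace through this code step by step.

Initialize: max_val = 0
Initialize: arr = [3, 10, 3, 2, 17, 12, 10]
Entering loop: for val in arr:

After execution: max_val = 17
17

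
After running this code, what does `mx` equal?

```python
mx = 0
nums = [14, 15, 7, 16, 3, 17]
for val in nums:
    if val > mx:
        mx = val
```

Let's trace through this code step by step.

Initialize: mx = 0
Initialize: nums = [14, 15, 7, 16, 3, 17]
Entering loop: for val in nums:

After execution: mx = 17
17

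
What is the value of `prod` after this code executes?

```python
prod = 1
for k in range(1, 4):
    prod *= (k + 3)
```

Let's trace through this code step by step.

Initialize: prod = 1
Entering loop: for k in range(1, 4):

After execution: prod = 120
120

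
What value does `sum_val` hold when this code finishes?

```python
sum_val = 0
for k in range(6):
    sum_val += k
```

Let's trace through this code step by step.

Initialize: sum_val = 0
Entering loop: for k in range(6):

After execution: sum_val = 15
15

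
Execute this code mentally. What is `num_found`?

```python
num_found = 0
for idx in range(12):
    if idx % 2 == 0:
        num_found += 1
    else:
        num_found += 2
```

Let's trace through this code step by step.

Initialize: num_found = 0
Entering loop: for idx in range(12):

After execution: num_found = 18
18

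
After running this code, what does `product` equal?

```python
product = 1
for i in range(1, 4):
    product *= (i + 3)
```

Let's trace through this code step by step.

Initialize: product = 1
Entering loop: for i in range(1, 4):

After execution: product = 120
120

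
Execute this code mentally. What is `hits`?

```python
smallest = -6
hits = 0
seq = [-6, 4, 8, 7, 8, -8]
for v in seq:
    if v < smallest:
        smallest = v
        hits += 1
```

Let's trace through this code step by step.

Initialize: smallest = -6
Initialize: hits = 0
Initialize: seq = [-6, 4, 8, 7, 8, -8]
Entering loop: for v in seq:

After execution: hits = 1
1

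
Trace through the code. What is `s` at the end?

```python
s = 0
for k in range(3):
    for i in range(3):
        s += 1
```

Let's trace through this code step by step.

Initialize: s = 0
Entering loop: for k in range(3):

After execution: s = 9
9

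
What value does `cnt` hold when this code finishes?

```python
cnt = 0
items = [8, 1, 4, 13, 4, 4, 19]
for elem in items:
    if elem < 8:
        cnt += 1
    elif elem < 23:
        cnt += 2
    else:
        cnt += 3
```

Let's trace through this code step by step.

Initialize: cnt = 0
Initialize: items = [8, 1, 4, 13, 4, 4, 19]
Entering loop: for elem in items:

After execution: cnt = 10
10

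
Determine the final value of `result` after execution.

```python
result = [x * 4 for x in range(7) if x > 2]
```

Let's trace through this code step by step.

Initialize: result = [x * 4 for x in range(7) if x > 2]

After execution: result = [12, 16, 20, 24]
[12, 16, 20, 24]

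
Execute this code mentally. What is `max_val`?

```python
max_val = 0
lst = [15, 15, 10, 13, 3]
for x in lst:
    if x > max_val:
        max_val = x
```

Let's trace through this code step by step.

Initialize: max_val = 0
Initialize: lst = [15, 15, 10, 13, 3]
Entering loop: for x in lst:

After execution: max_val = 15
15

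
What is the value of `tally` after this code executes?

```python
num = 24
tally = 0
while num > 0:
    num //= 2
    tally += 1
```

Let's trace through this code step by step.

Initialize: num = 24
Initialize: tally = 0
Entering loop: while num > 0:

After execution: tally = 5
5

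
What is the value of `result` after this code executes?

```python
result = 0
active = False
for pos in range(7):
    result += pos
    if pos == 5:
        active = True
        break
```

Let's trace through this code step by step.

Initialize: result = 0
Initialize: active = False
Entering loop: for pos in range(7):

After execution: result = 15
15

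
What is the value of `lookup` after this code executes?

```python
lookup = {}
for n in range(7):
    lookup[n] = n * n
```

Let's trace through this code step by step.

Initialize: lookup = {}
Entering loop: for n in range(7):

After execution: lookup = {0: 0, 1: 1, 2: 4, 3: 9, 4: 16, 5: 25, 6: 36}
{0: 0, 1: 1, 2: 4, 3: 9, 4: 16, 5: 25, 6: 36}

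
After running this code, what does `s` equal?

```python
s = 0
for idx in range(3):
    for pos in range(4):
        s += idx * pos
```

Let's trace through this code step by step.

Initialize: s = 0
Entering loop: for idx in range(3):

After execution: s = 18
18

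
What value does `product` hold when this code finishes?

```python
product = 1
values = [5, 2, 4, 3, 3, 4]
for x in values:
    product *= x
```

Let's trace through this code step by step.

Initialize: product = 1
Initialize: values = [5, 2, 4, 3, 3, 4]
Entering loop: for x in values:

After execution: product = 1440
1440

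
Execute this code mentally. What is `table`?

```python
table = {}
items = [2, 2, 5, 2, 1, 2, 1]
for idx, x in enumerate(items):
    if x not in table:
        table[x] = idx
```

Let's trace through this code step by step.

Initialize: table = {}
Initialize: items = [2, 2, 5, 2, 1, 2, 1]
Entering loop: for idx, x in enumerate(items):

After execution: table = {2: 0, 5: 2, 1: 4}
{2: 0, 5: 2, 1: 4}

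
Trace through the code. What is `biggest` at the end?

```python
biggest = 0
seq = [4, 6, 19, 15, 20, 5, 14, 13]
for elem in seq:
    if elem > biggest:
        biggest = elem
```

Let's trace through this code step by step.

Initialize: biggest = 0
Initialize: seq = [4, 6, 19, 15, 20, 5, 14, 13]
Entering loop: for elem in seq:

After execution: biggest = 20
20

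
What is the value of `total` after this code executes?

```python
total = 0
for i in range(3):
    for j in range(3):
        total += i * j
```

Let's trace through this code step by step.

Initialize: total = 0
Entering loop: for i in range(3):

After execution: total = 9
9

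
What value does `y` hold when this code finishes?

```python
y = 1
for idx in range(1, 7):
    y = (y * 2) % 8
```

Let's trace through this code step by step.

Initialize: y = 1
Entering loop: for idx in range(1, 7):

After execution: y = 0
0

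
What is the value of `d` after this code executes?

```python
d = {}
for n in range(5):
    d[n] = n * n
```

Let's trace through this code step by step.

Initialize: d = {}
Entering loop: for n in range(5):

After execution: d = {0: 0, 1: 1, 2: 4, 3: 9, 4: 16}
{0: 0, 1: 1, 2: 4, 3: 9, 4: 16}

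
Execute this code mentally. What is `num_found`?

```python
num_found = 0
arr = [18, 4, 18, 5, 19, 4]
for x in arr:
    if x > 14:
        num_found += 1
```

Let's trace through this code step by step.

Initialize: num_found = 0
Initialize: arr = [18, 4, 18, 5, 19, 4]
Entering loop: for x in arr:

After execution: num_found = 3
3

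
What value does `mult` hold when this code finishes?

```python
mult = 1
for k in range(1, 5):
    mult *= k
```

Let's trace through this code step by step.

Initialize: mult = 1
Entering loop: for k in range(1, 5):

After execution: mult = 24
24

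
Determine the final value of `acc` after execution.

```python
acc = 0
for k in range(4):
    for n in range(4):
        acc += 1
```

Let's trace through this code step by step.

Initialize: acc = 0
Entering loop: for k in range(4):

After execution: acc = 16
16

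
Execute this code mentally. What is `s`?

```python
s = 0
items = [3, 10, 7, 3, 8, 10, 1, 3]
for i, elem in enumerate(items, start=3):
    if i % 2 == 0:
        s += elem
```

Let's trace through this code step by step.

Initialize: s = 0
Initialize: items = [3, 10, 7, 3, 8, 10, 1, 3]
Entering loop: for i, elem in enumerate(items, start=3):

After execution: s = 26
26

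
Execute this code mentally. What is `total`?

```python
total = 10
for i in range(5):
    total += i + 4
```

Let's trace through this code step by step.

Initialize: total = 10
Entering loop: for i in range(5):

After execution: total = 40
40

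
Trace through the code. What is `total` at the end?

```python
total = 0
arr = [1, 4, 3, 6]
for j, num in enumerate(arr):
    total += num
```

Let's trace through this code step by step.

Initialize: total = 0
Initialize: arr = [1, 4, 3, 6]
Entering loop: for j, num in enumerate(arr):

After execution: total = 14
14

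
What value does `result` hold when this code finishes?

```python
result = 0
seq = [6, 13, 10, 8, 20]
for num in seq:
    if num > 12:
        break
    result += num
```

Let's trace through this code step by step.

Initialize: result = 0
Initialize: seq = [6, 13, 10, 8, 20]
Entering loop: for num in seq:

After execution: result = 6
6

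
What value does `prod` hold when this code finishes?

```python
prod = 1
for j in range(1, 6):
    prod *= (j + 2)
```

Let's trace through this code step by step.

Initialize: prod = 1
Entering loop: for j in range(1, 6):

After execution: prod = 2520
2520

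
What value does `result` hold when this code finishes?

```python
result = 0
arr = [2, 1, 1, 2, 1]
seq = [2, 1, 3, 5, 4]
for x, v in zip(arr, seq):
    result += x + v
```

Let's trace through this code step by step.

Initialize: result = 0
Initialize: arr = [2, 1, 1, 2, 1]
Initialize: seq = [2, 1, 3, 5, 4]
Entering loop: for x, v in zip(arr, seq):

After execution: result = 22
22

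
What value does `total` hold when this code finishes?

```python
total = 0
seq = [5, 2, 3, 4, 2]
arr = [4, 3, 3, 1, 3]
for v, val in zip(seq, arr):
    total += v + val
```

Let's trace through this code step by step.

Initialize: total = 0
Initialize: seq = [5, 2, 3, 4, 2]
Initialize: arr = [4, 3, 3, 1, 3]
Entering loop: for v, val in zip(seq, arr):

After execution: total = 30
30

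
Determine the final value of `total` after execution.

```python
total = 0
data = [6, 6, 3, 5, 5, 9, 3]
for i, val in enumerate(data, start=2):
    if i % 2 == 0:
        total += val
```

Let's trace through this code step by step.

Initialize: total = 0
Initialize: data = [6, 6, 3, 5, 5, 9, 3]
Entering loop: for i, val in enumerate(data, start=2):

After execution: total = 17
17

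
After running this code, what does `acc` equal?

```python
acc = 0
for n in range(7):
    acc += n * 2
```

Let's trace through this code step by step.

Initialize: acc = 0
Entering loop: for n in range(7):

After execution: acc = 42
42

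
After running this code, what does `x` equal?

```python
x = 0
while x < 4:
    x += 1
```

Let's trace through this code step by step.

Initialize: x = 0
Entering loop: while x < 4:

After execution: x = 4
4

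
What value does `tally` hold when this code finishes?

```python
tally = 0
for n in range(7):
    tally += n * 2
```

Let's trace through this code step by step.

Initialize: tally = 0
Entering loop: for n in range(7):

After execution: tally = 42
42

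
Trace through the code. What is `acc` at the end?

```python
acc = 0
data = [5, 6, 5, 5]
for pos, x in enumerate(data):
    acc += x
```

Let's trace through this code step by step.

Initialize: acc = 0
Initialize: data = [5, 6, 5, 5]
Entering loop: for pos, x in enumerate(data):

After execution: acc = 21
21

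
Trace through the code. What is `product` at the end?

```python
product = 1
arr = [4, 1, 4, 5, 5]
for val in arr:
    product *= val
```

Let's trace through this code step by step.

Initialize: product = 1
Initialize: arr = [4, 1, 4, 5, 5]
Entering loop: for val in arr:

After execution: product = 400
400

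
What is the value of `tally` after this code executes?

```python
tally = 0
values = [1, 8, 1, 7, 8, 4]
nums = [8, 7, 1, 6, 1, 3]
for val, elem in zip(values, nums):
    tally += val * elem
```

Let's trace through this code step by step.

Initialize: tally = 0
Initialize: values = [1, 8, 1, 7, 8, 4]
Initialize: nums = [8, 7, 1, 6, 1, 3]
Entering loop: for val, elem in zip(values, nums):

After execution: tally = 127
127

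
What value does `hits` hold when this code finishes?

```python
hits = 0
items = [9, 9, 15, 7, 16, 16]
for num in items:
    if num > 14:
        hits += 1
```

Let's trace through this code step by step.

Initialize: hits = 0
Initialize: items = [9, 9, 15, 7, 16, 16]
Entering loop: for num in items:

After execution: hits = 3
3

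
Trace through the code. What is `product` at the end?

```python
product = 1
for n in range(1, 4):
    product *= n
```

Let's trace through this code step by step.

Initialize: product = 1
Entering loop: for n in range(1, 4):

After execution: product = 6
6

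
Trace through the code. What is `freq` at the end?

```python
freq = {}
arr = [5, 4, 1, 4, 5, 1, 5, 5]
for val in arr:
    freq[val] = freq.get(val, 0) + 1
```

Let's trace through this code step by step.

Initialize: freq = {}
Initialize: arr = [5, 4, 1, 4, 5, 1, 5, 5]
Entering loop: for val in arr:

After execution: freq = {5: 4, 4: 2, 1: 2}
{5: 4, 4: 2, 1: 2}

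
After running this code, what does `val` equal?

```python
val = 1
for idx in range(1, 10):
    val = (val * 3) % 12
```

Let's trace through this code step by step.

Initialize: val = 1
Entering loop: for idx in range(1, 10):

After execution: val = 3
3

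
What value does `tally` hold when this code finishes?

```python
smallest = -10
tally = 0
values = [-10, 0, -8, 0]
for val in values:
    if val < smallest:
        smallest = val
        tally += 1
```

Let's trace through this code step by step.

Initialize: smallest = -10
Initialize: tally = 0
Initialize: values = [-10, 0, -8, 0]
Entering loop: for val in values:

After execution: tally = 0
0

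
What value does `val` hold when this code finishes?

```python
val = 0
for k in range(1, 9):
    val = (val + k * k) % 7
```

Let's trace through this code step by step.

Initialize: val = 0
Entering loop: for k in range(1, 9):

After execution: val = 1
1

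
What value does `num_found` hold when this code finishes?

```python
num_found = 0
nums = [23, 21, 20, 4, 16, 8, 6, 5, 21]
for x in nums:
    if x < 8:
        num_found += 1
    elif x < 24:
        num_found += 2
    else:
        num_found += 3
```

Let's trace through this code step by step.

Initialize: num_found = 0
Initialize: nums = [23, 21, 20, 4, 16, 8, 6, 5, 21]
Entering loop: for x in nums:

After execution: num_found = 15
15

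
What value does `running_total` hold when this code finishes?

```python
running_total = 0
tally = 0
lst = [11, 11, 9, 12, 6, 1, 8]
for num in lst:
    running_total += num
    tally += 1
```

Let's trace through this code step by step.

Initialize: running_total = 0
Initialize: tally = 0
Initialize: lst = [11, 11, 9, 12, 6, 1, 8]
Entering loop: for num in lst:

After execution: running_total = 58
58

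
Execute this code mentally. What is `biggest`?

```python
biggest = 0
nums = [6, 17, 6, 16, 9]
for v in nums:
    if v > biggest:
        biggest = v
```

Let's trace through this code step by step.

Initialize: biggest = 0
Initialize: nums = [6, 17, 6, 16, 9]
Entering loop: for v in nums:

After execution: biggest = 17
17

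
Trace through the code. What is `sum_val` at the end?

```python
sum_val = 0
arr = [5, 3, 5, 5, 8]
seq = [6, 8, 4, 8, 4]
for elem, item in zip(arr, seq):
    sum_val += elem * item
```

Let's trace through this code step by step.

Initialize: sum_val = 0
Initialize: arr = [5, 3, 5, 5, 8]
Initialize: seq = [6, 8, 4, 8, 4]
Entering loop: for elem, item in zip(arr, seq):

After execution: sum_val = 146
146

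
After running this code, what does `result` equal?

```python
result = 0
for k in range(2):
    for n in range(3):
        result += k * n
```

Let's trace through this code step by step.

Initialize: result = 0
Entering loop: for k in range(2):

After execution: result = 3
3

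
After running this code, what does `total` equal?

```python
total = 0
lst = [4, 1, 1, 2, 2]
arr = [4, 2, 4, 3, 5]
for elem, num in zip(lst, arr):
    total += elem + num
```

Let's trace through this code step by step.

Initialize: total = 0
Initialize: lst = [4, 1, 1, 2, 2]
Initialize: arr = [4, 2, 4, 3, 5]
Entering loop: for elem, num in zip(lst, arr):

After execution: total = 28
28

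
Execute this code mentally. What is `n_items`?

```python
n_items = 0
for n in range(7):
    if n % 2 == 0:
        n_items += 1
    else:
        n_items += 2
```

Let's trace through this code step by step.

Initialize: n_items = 0
Entering loop: for n in range(7):

After execution: n_items = 10
10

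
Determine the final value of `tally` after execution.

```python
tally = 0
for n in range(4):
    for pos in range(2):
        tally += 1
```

Let's trace through this code step by step.

Initialize: tally = 0
Entering loop: for n in range(4):

After execution: tally = 8
8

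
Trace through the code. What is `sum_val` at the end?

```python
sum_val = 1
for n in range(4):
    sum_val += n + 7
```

Let's trace through this code step by step.

Initialize: sum_val = 1
Entering loop: for n in range(4):

After execution: sum_val = 35
35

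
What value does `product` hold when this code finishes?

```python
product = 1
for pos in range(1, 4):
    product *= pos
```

Let's trace through this code step by step.

Initialize: product = 1
Entering loop: for pos in range(1, 4):

After execution: product = 6
6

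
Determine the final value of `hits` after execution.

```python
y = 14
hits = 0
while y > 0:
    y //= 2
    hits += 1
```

Let's trace through this code step by step.

Initialize: y = 14
Initialize: hits = 0
Entering loop: while y > 0:

After execution: hits = 4
4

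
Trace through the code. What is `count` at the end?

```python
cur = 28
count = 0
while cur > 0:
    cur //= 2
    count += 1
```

Let's trace through this code step by step.

Initialize: cur = 28
Initialize: count = 0
Entering loop: while cur > 0:

After execution: count = 5
5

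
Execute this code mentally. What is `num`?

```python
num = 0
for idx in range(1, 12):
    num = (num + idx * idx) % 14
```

Let's trace through this code step by step.

Initialize: num = 0
Entering loop: for idx in range(1, 12):

After execution: num = 2
2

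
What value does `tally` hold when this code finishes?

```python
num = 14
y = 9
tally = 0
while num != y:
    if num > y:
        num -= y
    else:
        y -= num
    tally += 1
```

Let's trace through this code step by step.

Initialize: num = 14
Initialize: y = 9
Initialize: tally = 0
Entering loop: while num != y:

After execution: tally = 6
6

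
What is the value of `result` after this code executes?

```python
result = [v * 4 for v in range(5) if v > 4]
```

Let's trace through this code step by step.

Initialize: result = [v * 4 for v in range(5) if v > 4]

After execution: result = []
[]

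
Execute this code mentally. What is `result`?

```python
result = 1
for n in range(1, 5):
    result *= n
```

Let's trace through this code step by step.

Initialize: result = 1
Entering loop: for n in range(1, 5):

After execution: result = 24
24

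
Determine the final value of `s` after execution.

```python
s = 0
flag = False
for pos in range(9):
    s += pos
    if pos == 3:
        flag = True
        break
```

Let's trace through this code step by step.

Initialize: s = 0
Initialize: flag = False
Entering loop: for pos in range(9):

After execution: s = 6
6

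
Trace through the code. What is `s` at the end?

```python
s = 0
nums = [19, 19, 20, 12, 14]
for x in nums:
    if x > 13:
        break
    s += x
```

Let's trace through this code step by step.

Initialize: s = 0
Initialize: nums = [19, 19, 20, 12, 14]
Entering loop: for x in nums:

After execution: s = 0
0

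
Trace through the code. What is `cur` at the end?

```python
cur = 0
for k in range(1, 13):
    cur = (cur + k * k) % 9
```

Let's trace through this code step by step.

Initialize: cur = 0
Entering loop: for k in range(1, 13):

After execution: cur = 2
2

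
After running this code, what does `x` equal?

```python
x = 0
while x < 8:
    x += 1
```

Let's trace through this code step by step.

Initialize: x = 0
Entering loop: while x < 8:

After execution: x = 8
8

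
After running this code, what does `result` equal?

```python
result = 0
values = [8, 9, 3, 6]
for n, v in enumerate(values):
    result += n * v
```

Let's trace through this code step by step.

Initialize: result = 0
Initialize: values = [8, 9, 3, 6]
Entering loop: for n, v in enumerate(values):

After execution: result = 33
33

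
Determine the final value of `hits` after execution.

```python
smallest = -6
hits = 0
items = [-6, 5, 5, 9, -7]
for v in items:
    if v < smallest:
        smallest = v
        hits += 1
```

Let's trace through this code step by step.

Initialize: smallest = -6
Initialize: hits = 0
Initialize: items = [-6, 5, 5, 9, -7]
Entering loop: for v in items:

After execution: hits = 1
1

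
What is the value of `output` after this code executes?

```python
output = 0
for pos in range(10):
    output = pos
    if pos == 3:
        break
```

Let's trace through this code step by step.

Initialize: output = 0
Entering loop: for pos in range(10):

After execution: output = 3
3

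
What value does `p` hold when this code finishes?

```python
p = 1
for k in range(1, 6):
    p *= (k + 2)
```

Let's trace through this code step by step.

Initialize: p = 1
Entering loop: for k in range(1, 6):

After execution: p = 2520
2520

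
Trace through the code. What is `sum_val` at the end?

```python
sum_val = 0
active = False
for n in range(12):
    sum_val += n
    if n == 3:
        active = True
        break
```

Let's trace through this code step by step.

Initialize: sum_val = 0
Initialize: active = False
Entering loop: for n in range(12):

After execution: sum_val = 6
6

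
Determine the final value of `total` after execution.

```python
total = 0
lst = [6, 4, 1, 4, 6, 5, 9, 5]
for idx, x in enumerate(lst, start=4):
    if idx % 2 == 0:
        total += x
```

Let's trace through this code step by step.

Initialize: total = 0
Initialize: lst = [6, 4, 1, 4, 6, 5, 9, 5]
Entering loop: for idx, x in enumerate(lst, start=4):

After execution: total = 22
22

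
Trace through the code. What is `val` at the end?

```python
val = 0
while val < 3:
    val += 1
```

Let's trace through this code step by step.

Initialize: val = 0
Entering loop: while val < 3:

After execution: val = 3
3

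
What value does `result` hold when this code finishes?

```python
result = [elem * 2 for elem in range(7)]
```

Let's trace through this code step by step.

Initialize: result = [elem * 2 for elem in range(7)]

After execution: result = [0, 2, 4, 6, 8, 10, 12]
[0, 2, 4, 6, 8, 10, 12]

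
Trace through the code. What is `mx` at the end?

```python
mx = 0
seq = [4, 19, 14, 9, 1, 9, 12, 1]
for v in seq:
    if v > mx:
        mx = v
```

Let's trace through this code step by step.

Initialize: mx = 0
Initialize: seq = [4, 19, 14, 9, 1, 9, 12, 1]
Entering loop: for v in seq:

After execution: mx = 19
19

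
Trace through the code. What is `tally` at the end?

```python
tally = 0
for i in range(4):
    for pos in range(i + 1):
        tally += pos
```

Let's trace through this code step by step.

Initialize: tally = 0
Entering loop: for i in range(4):

After execution: tally = 10
10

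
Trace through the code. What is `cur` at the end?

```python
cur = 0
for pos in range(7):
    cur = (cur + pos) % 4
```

Let's trace through this code step by step.

Initialize: cur = 0
Entering loop: for pos in range(7):

After execution: cur = 1
1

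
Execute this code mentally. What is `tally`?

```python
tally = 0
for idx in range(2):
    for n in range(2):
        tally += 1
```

Let's trace through this code step by step.

Initialize: tally = 0
Entering loop: for idx in range(2):

After execution: tally = 4
4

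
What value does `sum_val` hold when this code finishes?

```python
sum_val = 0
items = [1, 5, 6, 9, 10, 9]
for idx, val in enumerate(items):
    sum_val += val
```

Let's trace through this code step by step.

Initialize: sum_val = 0
Initialize: items = [1, 5, 6, 9, 10, 9]
Entering loop: for idx, val in enumerate(items):

After execution: sum_val = 40
40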